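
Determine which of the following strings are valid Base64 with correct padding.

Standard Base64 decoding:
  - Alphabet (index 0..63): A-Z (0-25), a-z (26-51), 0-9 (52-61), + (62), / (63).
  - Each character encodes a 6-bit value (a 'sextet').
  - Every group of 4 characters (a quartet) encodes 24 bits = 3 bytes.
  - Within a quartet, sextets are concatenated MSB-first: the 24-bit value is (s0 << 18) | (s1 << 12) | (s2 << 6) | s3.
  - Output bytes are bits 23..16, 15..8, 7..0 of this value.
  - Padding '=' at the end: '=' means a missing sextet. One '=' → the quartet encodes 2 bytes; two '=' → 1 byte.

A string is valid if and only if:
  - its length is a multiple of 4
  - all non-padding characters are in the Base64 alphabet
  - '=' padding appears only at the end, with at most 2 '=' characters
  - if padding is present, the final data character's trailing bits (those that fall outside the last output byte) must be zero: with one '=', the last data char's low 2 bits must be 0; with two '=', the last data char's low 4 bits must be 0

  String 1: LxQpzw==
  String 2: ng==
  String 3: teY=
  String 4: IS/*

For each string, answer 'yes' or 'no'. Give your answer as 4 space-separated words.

Answer: yes yes yes no

Derivation:
String 1: 'LxQpzw==' → valid
String 2: 'ng==' → valid
String 3: 'teY=' → valid
String 4: 'IS/*' → invalid (bad char(s): ['*'])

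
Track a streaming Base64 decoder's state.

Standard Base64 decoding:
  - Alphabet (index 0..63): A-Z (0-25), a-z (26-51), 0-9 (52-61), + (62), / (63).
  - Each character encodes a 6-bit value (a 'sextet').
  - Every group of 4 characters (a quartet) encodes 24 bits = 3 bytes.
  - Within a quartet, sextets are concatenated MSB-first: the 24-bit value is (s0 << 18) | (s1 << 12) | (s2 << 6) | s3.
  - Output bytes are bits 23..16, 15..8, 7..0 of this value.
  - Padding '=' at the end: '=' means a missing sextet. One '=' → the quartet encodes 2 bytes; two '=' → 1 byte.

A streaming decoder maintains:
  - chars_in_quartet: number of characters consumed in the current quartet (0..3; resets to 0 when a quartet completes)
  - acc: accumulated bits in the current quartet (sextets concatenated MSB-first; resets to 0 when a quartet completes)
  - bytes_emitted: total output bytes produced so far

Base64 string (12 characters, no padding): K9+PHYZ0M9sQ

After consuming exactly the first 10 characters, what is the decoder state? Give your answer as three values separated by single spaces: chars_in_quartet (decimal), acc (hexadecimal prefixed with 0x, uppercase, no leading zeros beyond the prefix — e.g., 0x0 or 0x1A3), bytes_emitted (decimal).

Answer: 2 0x33D 6

Derivation:
After char 0 ('K'=10): chars_in_quartet=1 acc=0xA bytes_emitted=0
After char 1 ('9'=61): chars_in_quartet=2 acc=0x2BD bytes_emitted=0
After char 2 ('+'=62): chars_in_quartet=3 acc=0xAF7E bytes_emitted=0
After char 3 ('P'=15): chars_in_quartet=4 acc=0x2BDF8F -> emit 2B DF 8F, reset; bytes_emitted=3
After char 4 ('H'=7): chars_in_quartet=1 acc=0x7 bytes_emitted=3
After char 5 ('Y'=24): chars_in_quartet=2 acc=0x1D8 bytes_emitted=3
After char 6 ('Z'=25): chars_in_quartet=3 acc=0x7619 bytes_emitted=3
After char 7 ('0'=52): chars_in_quartet=4 acc=0x1D8674 -> emit 1D 86 74, reset; bytes_emitted=6
After char 8 ('M'=12): chars_in_quartet=1 acc=0xC bytes_emitted=6
After char 9 ('9'=61): chars_in_quartet=2 acc=0x33D bytes_emitted=6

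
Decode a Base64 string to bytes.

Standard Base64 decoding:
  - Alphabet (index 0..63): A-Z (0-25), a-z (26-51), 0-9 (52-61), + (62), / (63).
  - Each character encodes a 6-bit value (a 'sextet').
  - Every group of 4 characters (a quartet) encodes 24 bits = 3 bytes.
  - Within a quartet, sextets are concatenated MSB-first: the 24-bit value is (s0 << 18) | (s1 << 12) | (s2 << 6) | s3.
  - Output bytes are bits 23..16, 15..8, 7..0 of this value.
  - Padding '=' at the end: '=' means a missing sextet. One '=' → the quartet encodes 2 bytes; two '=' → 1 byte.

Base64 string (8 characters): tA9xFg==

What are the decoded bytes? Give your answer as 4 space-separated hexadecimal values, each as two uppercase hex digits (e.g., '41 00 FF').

After char 0 ('t'=45): chars_in_quartet=1 acc=0x2D bytes_emitted=0
After char 1 ('A'=0): chars_in_quartet=2 acc=0xB40 bytes_emitted=0
After char 2 ('9'=61): chars_in_quartet=3 acc=0x2D03D bytes_emitted=0
After char 3 ('x'=49): chars_in_quartet=4 acc=0xB40F71 -> emit B4 0F 71, reset; bytes_emitted=3
After char 4 ('F'=5): chars_in_quartet=1 acc=0x5 bytes_emitted=3
After char 5 ('g'=32): chars_in_quartet=2 acc=0x160 bytes_emitted=3
Padding '==': partial quartet acc=0x160 -> emit 16; bytes_emitted=4

Answer: B4 0F 71 16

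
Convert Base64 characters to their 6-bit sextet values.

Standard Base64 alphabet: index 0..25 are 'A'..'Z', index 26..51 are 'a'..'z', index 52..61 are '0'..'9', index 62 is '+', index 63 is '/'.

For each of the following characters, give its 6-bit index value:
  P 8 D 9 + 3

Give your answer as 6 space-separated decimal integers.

Answer: 15 60 3 61 62 55

Derivation:
'P': A..Z range, ord('P') − ord('A') = 15
'8': 0..9 range, 52 + ord('8') − ord('0') = 60
'D': A..Z range, ord('D') − ord('A') = 3
'9': 0..9 range, 52 + ord('9') − ord('0') = 61
'+': index 62
'3': 0..9 range, 52 + ord('3') − ord('0') = 55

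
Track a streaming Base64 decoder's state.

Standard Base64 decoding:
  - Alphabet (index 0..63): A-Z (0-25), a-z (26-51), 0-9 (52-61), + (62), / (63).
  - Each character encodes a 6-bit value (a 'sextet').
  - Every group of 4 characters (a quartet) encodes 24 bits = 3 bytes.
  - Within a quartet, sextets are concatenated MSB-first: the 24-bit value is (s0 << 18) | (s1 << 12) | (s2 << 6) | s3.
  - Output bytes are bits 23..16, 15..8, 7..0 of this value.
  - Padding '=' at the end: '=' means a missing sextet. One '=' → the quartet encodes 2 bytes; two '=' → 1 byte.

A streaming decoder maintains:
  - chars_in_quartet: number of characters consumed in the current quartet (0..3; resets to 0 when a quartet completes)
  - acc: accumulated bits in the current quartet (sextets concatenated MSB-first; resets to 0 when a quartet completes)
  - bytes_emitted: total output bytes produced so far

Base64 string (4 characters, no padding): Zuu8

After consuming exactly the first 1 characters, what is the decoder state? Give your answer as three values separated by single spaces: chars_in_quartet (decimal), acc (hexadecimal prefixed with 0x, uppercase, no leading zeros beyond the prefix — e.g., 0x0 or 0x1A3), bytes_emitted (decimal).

After char 0 ('Z'=25): chars_in_quartet=1 acc=0x19 bytes_emitted=0

Answer: 1 0x19 0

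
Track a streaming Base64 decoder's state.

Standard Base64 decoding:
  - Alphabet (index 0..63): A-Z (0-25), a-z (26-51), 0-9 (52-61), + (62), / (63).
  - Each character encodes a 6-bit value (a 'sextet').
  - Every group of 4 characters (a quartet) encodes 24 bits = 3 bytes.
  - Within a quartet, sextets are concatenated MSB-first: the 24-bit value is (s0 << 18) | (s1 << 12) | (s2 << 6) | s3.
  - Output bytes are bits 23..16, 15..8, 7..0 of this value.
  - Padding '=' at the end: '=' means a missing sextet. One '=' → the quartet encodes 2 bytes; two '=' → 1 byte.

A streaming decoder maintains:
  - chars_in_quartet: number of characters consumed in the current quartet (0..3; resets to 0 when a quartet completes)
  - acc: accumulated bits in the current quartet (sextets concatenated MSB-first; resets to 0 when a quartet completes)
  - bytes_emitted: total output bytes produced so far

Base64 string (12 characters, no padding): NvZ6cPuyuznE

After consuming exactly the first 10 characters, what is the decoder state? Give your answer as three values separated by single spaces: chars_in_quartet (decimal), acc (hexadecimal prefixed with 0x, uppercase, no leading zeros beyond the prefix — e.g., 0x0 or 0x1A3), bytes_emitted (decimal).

After char 0 ('N'=13): chars_in_quartet=1 acc=0xD bytes_emitted=0
After char 1 ('v'=47): chars_in_quartet=2 acc=0x36F bytes_emitted=0
After char 2 ('Z'=25): chars_in_quartet=3 acc=0xDBD9 bytes_emitted=0
After char 3 ('6'=58): chars_in_quartet=4 acc=0x36F67A -> emit 36 F6 7A, reset; bytes_emitted=3
After char 4 ('c'=28): chars_in_quartet=1 acc=0x1C bytes_emitted=3
After char 5 ('P'=15): chars_in_quartet=2 acc=0x70F bytes_emitted=3
After char 6 ('u'=46): chars_in_quartet=3 acc=0x1C3EE bytes_emitted=3
After char 7 ('y'=50): chars_in_quartet=4 acc=0x70FBB2 -> emit 70 FB B2, reset; bytes_emitted=6
After char 8 ('u'=46): chars_in_quartet=1 acc=0x2E bytes_emitted=6
After char 9 ('z'=51): chars_in_quartet=2 acc=0xBB3 bytes_emitted=6

Answer: 2 0xBB3 6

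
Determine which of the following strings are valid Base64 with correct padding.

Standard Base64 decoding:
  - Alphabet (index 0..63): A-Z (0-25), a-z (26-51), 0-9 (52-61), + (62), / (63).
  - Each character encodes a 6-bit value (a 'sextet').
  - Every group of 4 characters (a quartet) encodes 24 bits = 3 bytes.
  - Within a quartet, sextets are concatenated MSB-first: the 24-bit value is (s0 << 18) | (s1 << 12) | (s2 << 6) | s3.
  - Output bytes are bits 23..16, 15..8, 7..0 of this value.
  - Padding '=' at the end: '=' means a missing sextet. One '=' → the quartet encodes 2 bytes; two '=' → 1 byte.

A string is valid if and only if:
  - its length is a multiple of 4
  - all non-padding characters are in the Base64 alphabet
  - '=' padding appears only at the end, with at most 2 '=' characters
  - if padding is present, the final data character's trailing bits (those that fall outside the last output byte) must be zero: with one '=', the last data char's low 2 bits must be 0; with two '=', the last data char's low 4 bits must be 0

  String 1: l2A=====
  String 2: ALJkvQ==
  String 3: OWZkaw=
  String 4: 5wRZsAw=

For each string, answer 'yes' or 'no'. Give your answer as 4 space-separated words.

Answer: no yes no yes

Derivation:
String 1: 'l2A=====' → invalid (5 pad chars (max 2))
String 2: 'ALJkvQ==' → valid
String 3: 'OWZkaw=' → invalid (len=7 not mult of 4)
String 4: '5wRZsAw=' → valid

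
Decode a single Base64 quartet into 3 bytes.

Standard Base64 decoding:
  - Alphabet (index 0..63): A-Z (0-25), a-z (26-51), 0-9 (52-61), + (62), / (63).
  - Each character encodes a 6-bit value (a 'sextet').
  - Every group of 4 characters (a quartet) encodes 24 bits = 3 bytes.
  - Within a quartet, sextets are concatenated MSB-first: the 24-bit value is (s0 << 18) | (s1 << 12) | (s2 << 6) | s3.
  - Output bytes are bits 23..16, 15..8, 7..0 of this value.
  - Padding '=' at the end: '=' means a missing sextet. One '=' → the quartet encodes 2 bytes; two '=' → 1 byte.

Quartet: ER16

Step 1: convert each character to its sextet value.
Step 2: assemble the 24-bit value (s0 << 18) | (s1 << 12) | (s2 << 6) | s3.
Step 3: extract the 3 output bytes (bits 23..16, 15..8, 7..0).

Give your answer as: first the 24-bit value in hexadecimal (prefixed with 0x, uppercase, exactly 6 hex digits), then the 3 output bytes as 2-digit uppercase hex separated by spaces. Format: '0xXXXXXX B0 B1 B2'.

Sextets: E=4, R=17, 1=53, 6=58
24-bit: (4<<18) | (17<<12) | (53<<6) | 58
      = 0x100000 | 0x011000 | 0x000D40 | 0x00003A
      = 0x111D7A
Bytes: (v>>16)&0xFF=11, (v>>8)&0xFF=1D, v&0xFF=7A

Answer: 0x111D7A 11 1D 7A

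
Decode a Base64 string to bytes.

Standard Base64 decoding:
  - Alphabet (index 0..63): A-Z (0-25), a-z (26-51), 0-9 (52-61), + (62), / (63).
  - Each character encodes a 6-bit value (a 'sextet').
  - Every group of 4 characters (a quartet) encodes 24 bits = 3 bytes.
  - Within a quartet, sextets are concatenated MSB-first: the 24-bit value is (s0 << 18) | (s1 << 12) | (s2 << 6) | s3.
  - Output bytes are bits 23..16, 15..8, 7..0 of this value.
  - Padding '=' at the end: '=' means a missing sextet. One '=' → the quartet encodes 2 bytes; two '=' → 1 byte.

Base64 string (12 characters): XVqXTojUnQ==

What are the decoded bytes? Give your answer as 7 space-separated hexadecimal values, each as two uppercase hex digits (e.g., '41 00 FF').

After char 0 ('X'=23): chars_in_quartet=1 acc=0x17 bytes_emitted=0
After char 1 ('V'=21): chars_in_quartet=2 acc=0x5D5 bytes_emitted=0
After char 2 ('q'=42): chars_in_quartet=3 acc=0x1756A bytes_emitted=0
After char 3 ('X'=23): chars_in_quartet=4 acc=0x5D5A97 -> emit 5D 5A 97, reset; bytes_emitted=3
After char 4 ('T'=19): chars_in_quartet=1 acc=0x13 bytes_emitted=3
After char 5 ('o'=40): chars_in_quartet=2 acc=0x4E8 bytes_emitted=3
After char 6 ('j'=35): chars_in_quartet=3 acc=0x13A23 bytes_emitted=3
After char 7 ('U'=20): chars_in_quartet=4 acc=0x4E88D4 -> emit 4E 88 D4, reset; bytes_emitted=6
After char 8 ('n'=39): chars_in_quartet=1 acc=0x27 bytes_emitted=6
After char 9 ('Q'=16): chars_in_quartet=2 acc=0x9D0 bytes_emitted=6
Padding '==': partial quartet acc=0x9D0 -> emit 9D; bytes_emitted=7

Answer: 5D 5A 97 4E 88 D4 9D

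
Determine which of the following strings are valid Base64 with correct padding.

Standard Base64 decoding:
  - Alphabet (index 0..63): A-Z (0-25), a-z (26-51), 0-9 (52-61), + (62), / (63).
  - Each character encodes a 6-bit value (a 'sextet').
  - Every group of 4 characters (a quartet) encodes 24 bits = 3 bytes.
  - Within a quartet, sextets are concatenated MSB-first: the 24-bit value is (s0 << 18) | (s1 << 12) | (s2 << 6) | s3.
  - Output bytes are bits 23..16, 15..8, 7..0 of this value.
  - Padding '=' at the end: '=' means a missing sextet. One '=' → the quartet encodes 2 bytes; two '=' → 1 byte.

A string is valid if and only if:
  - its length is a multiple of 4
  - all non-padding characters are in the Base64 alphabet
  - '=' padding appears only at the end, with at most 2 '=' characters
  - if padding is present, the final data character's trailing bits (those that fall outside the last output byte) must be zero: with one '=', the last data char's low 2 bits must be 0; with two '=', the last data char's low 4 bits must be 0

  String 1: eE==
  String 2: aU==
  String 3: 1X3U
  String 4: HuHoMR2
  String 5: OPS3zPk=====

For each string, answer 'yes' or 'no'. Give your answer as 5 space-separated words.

String 1: 'eE==' → invalid (bad trailing bits)
String 2: 'aU==' → invalid (bad trailing bits)
String 3: '1X3U' → valid
String 4: 'HuHoMR2' → invalid (len=7 not mult of 4)
String 5: 'OPS3zPk=====' → invalid (5 pad chars (max 2))

Answer: no no yes no no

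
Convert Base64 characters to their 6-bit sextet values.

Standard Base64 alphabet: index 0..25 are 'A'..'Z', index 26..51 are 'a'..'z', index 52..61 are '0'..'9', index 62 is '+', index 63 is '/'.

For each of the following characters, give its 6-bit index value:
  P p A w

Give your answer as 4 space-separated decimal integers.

Answer: 15 41 0 48

Derivation:
'P': A..Z range, ord('P') − ord('A') = 15
'p': a..z range, 26 + ord('p') − ord('a') = 41
'A': A..Z range, ord('A') − ord('A') = 0
'w': a..z range, 26 + ord('w') − ord('a') = 48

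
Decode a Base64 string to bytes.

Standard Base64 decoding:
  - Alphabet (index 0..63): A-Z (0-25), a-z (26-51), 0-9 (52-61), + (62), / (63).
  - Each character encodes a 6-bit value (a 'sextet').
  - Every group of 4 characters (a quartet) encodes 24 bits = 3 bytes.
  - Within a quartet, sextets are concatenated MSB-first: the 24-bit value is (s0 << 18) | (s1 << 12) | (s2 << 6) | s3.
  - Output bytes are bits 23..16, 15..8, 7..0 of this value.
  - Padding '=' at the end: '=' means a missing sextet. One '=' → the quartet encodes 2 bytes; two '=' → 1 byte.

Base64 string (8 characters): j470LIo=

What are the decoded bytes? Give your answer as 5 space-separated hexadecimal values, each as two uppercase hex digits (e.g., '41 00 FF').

Answer: 8F 8E F4 2C 8A

Derivation:
After char 0 ('j'=35): chars_in_quartet=1 acc=0x23 bytes_emitted=0
After char 1 ('4'=56): chars_in_quartet=2 acc=0x8F8 bytes_emitted=0
After char 2 ('7'=59): chars_in_quartet=3 acc=0x23E3B bytes_emitted=0
After char 3 ('0'=52): chars_in_quartet=4 acc=0x8F8EF4 -> emit 8F 8E F4, reset; bytes_emitted=3
After char 4 ('L'=11): chars_in_quartet=1 acc=0xB bytes_emitted=3
After char 5 ('I'=8): chars_in_quartet=2 acc=0x2C8 bytes_emitted=3
After char 6 ('o'=40): chars_in_quartet=3 acc=0xB228 bytes_emitted=3
Padding '=': partial quartet acc=0xB228 -> emit 2C 8A; bytes_emitted=5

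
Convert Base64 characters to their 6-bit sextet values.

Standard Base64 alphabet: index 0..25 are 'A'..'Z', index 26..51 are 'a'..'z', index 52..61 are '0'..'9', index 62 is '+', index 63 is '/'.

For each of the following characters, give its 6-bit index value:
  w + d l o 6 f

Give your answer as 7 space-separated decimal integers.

Answer: 48 62 29 37 40 58 31

Derivation:
'w': a..z range, 26 + ord('w') − ord('a') = 48
'+': index 62
'd': a..z range, 26 + ord('d') − ord('a') = 29
'l': a..z range, 26 + ord('l') − ord('a') = 37
'o': a..z range, 26 + ord('o') − ord('a') = 40
'6': 0..9 range, 52 + ord('6') − ord('0') = 58
'f': a..z range, 26 + ord('f') − ord('a') = 31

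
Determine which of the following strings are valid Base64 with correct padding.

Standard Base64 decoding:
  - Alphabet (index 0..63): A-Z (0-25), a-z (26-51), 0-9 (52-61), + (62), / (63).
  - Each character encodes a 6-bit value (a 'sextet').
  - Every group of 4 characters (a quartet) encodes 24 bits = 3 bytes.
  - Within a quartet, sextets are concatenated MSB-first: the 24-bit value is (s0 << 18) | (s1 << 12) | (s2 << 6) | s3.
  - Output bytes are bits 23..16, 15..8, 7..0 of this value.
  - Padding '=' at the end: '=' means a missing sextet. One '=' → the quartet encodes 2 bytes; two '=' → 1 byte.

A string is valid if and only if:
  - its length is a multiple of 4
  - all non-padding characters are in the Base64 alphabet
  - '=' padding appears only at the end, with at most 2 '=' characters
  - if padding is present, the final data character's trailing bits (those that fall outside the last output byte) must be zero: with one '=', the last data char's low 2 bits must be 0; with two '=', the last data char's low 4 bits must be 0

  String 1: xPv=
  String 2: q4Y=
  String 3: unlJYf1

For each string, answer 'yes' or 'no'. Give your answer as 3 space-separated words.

Answer: no yes no

Derivation:
String 1: 'xPv=' → invalid (bad trailing bits)
String 2: 'q4Y=' → valid
String 3: 'unlJYf1' → invalid (len=7 not mult of 4)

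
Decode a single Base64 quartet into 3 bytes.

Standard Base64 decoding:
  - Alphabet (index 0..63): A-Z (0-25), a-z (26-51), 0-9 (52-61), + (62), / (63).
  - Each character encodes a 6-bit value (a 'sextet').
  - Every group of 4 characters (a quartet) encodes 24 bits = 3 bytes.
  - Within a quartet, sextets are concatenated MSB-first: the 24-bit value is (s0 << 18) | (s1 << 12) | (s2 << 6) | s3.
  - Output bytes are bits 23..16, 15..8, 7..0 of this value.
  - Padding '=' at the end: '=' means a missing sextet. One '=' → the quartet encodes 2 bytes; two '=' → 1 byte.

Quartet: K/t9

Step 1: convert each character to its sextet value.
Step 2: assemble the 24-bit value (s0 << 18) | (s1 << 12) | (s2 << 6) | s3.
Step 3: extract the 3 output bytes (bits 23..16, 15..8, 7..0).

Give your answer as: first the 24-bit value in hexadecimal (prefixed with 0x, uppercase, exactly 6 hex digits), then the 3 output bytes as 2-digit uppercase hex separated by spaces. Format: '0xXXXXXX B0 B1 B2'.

Answer: 0x2BFB7D 2B FB 7D

Derivation:
Sextets: K=10, /=63, t=45, 9=61
24-bit: (10<<18) | (63<<12) | (45<<6) | 61
      = 0x280000 | 0x03F000 | 0x000B40 | 0x00003D
      = 0x2BFB7D
Bytes: (v>>16)&0xFF=2B, (v>>8)&0xFF=FB, v&0xFF=7D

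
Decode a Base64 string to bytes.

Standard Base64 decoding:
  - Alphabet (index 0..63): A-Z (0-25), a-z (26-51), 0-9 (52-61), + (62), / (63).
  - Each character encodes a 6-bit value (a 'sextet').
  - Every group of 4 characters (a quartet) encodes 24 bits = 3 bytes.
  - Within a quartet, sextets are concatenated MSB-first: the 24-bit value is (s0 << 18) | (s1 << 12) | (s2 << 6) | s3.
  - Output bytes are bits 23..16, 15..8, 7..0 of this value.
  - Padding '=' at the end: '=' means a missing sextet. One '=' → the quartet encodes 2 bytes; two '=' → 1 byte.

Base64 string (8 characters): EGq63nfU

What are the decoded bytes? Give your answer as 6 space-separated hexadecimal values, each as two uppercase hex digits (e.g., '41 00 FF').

Answer: 10 6A BA DE 77 D4

Derivation:
After char 0 ('E'=4): chars_in_quartet=1 acc=0x4 bytes_emitted=0
After char 1 ('G'=6): chars_in_quartet=2 acc=0x106 bytes_emitted=0
After char 2 ('q'=42): chars_in_quartet=3 acc=0x41AA bytes_emitted=0
After char 3 ('6'=58): chars_in_quartet=4 acc=0x106ABA -> emit 10 6A BA, reset; bytes_emitted=3
After char 4 ('3'=55): chars_in_quartet=1 acc=0x37 bytes_emitted=3
After char 5 ('n'=39): chars_in_quartet=2 acc=0xDE7 bytes_emitted=3
After char 6 ('f'=31): chars_in_quartet=3 acc=0x379DF bytes_emitted=3
After char 7 ('U'=20): chars_in_quartet=4 acc=0xDE77D4 -> emit DE 77 D4, reset; bytes_emitted=6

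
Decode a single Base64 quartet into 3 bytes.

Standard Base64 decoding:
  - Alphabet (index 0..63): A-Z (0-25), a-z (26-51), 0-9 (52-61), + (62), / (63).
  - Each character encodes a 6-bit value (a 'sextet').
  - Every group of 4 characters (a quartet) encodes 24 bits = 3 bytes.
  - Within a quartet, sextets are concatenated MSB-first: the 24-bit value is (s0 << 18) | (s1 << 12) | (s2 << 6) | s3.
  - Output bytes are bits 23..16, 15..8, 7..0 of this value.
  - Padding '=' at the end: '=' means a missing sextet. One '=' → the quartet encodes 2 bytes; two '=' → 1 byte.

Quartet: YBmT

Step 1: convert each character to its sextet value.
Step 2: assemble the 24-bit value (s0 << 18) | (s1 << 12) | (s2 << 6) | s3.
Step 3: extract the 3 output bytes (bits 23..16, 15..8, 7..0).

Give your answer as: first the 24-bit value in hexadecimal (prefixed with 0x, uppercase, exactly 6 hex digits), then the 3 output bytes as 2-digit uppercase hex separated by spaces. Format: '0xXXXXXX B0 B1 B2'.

Sextets: Y=24, B=1, m=38, T=19
24-bit: (24<<18) | (1<<12) | (38<<6) | 19
      = 0x600000 | 0x001000 | 0x000980 | 0x000013
      = 0x601993
Bytes: (v>>16)&0xFF=60, (v>>8)&0xFF=19, v&0xFF=93

Answer: 0x601993 60 19 93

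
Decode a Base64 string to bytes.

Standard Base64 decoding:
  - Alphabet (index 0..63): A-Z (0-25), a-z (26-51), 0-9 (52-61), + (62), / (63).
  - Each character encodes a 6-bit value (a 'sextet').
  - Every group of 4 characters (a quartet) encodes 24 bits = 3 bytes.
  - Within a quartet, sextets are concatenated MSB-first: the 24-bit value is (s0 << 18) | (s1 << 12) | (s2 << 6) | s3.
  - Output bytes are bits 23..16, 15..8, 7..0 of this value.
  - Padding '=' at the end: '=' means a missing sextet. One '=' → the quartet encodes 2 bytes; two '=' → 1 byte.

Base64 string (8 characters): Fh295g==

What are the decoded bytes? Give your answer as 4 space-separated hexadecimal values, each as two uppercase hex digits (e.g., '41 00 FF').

Answer: 16 1D BD E6

Derivation:
After char 0 ('F'=5): chars_in_quartet=1 acc=0x5 bytes_emitted=0
After char 1 ('h'=33): chars_in_quartet=2 acc=0x161 bytes_emitted=0
After char 2 ('2'=54): chars_in_quartet=3 acc=0x5876 bytes_emitted=0
After char 3 ('9'=61): chars_in_quartet=4 acc=0x161DBD -> emit 16 1D BD, reset; bytes_emitted=3
After char 4 ('5'=57): chars_in_quartet=1 acc=0x39 bytes_emitted=3
After char 5 ('g'=32): chars_in_quartet=2 acc=0xE60 bytes_emitted=3
Padding '==': partial quartet acc=0xE60 -> emit E6; bytes_emitted=4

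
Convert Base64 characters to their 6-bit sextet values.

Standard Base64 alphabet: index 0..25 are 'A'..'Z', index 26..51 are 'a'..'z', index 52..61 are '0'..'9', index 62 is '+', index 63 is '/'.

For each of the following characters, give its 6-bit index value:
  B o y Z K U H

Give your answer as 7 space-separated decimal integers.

'B': A..Z range, ord('B') − ord('A') = 1
'o': a..z range, 26 + ord('o') − ord('a') = 40
'y': a..z range, 26 + ord('y') − ord('a') = 50
'Z': A..Z range, ord('Z') − ord('A') = 25
'K': A..Z range, ord('K') − ord('A') = 10
'U': A..Z range, ord('U') − ord('A') = 20
'H': A..Z range, ord('H') − ord('A') = 7

Answer: 1 40 50 25 10 20 7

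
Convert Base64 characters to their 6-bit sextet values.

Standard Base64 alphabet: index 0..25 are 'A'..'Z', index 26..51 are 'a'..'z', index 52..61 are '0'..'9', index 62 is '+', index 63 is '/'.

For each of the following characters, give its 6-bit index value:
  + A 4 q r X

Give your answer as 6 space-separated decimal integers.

Answer: 62 0 56 42 43 23

Derivation:
'+': index 62
'A': A..Z range, ord('A') − ord('A') = 0
'4': 0..9 range, 52 + ord('4') − ord('0') = 56
'q': a..z range, 26 + ord('q') − ord('a') = 42
'r': a..z range, 26 + ord('r') − ord('a') = 43
'X': A..Z range, ord('X') − ord('A') = 23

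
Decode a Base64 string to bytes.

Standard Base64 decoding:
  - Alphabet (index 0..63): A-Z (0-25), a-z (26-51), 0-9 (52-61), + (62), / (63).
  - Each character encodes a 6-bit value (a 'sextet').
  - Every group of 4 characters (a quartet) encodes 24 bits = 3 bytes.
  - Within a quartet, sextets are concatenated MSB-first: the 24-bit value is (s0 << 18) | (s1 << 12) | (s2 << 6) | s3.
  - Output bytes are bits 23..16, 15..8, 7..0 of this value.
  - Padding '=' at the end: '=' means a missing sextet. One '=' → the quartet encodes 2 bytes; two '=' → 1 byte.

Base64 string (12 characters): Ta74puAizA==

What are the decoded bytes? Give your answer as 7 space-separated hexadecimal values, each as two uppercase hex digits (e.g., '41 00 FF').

After char 0 ('T'=19): chars_in_quartet=1 acc=0x13 bytes_emitted=0
After char 1 ('a'=26): chars_in_quartet=2 acc=0x4DA bytes_emitted=0
After char 2 ('7'=59): chars_in_quartet=3 acc=0x136BB bytes_emitted=0
After char 3 ('4'=56): chars_in_quartet=4 acc=0x4DAEF8 -> emit 4D AE F8, reset; bytes_emitted=3
After char 4 ('p'=41): chars_in_quartet=1 acc=0x29 bytes_emitted=3
After char 5 ('u'=46): chars_in_quartet=2 acc=0xA6E bytes_emitted=3
After char 6 ('A'=0): chars_in_quartet=3 acc=0x29B80 bytes_emitted=3
After char 7 ('i'=34): chars_in_quartet=4 acc=0xA6E022 -> emit A6 E0 22, reset; bytes_emitted=6
After char 8 ('z'=51): chars_in_quartet=1 acc=0x33 bytes_emitted=6
After char 9 ('A'=0): chars_in_quartet=2 acc=0xCC0 bytes_emitted=6
Padding '==': partial quartet acc=0xCC0 -> emit CC; bytes_emitted=7

Answer: 4D AE F8 A6 E0 22 CC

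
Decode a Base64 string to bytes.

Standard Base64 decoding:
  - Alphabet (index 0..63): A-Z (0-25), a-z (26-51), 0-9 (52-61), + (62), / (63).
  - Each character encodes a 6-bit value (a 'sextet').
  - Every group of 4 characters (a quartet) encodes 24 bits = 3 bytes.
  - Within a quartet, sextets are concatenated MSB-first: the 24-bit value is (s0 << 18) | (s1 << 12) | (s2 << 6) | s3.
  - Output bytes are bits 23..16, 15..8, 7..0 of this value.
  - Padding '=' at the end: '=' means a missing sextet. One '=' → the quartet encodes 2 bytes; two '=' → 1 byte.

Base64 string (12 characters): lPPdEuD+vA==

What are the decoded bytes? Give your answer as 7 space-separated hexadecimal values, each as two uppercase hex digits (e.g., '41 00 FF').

Answer: 94 F3 DD 12 E0 FE BC

Derivation:
After char 0 ('l'=37): chars_in_quartet=1 acc=0x25 bytes_emitted=0
After char 1 ('P'=15): chars_in_quartet=2 acc=0x94F bytes_emitted=0
After char 2 ('P'=15): chars_in_quartet=3 acc=0x253CF bytes_emitted=0
After char 3 ('d'=29): chars_in_quartet=4 acc=0x94F3DD -> emit 94 F3 DD, reset; bytes_emitted=3
After char 4 ('E'=4): chars_in_quartet=1 acc=0x4 bytes_emitted=3
After char 5 ('u'=46): chars_in_quartet=2 acc=0x12E bytes_emitted=3
After char 6 ('D'=3): chars_in_quartet=3 acc=0x4B83 bytes_emitted=3
After char 7 ('+'=62): chars_in_quartet=4 acc=0x12E0FE -> emit 12 E0 FE, reset; bytes_emitted=6
After char 8 ('v'=47): chars_in_quartet=1 acc=0x2F bytes_emitted=6
After char 9 ('A'=0): chars_in_quartet=2 acc=0xBC0 bytes_emitted=6
Padding '==': partial quartet acc=0xBC0 -> emit BC; bytes_emitted=7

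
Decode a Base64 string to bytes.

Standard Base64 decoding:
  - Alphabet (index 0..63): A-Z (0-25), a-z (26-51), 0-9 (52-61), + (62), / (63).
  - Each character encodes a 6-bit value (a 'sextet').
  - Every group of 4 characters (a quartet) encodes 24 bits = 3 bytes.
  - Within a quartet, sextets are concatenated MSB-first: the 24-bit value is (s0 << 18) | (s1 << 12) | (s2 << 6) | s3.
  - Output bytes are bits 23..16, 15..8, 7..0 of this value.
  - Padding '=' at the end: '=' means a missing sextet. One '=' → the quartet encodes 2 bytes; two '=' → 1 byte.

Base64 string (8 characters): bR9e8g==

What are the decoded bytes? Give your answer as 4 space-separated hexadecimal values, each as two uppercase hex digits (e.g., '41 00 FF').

Answer: 6D 1F 5E F2

Derivation:
After char 0 ('b'=27): chars_in_quartet=1 acc=0x1B bytes_emitted=0
After char 1 ('R'=17): chars_in_quartet=2 acc=0x6D1 bytes_emitted=0
After char 2 ('9'=61): chars_in_quartet=3 acc=0x1B47D bytes_emitted=0
After char 3 ('e'=30): chars_in_quartet=4 acc=0x6D1F5E -> emit 6D 1F 5E, reset; bytes_emitted=3
After char 4 ('8'=60): chars_in_quartet=1 acc=0x3C bytes_emitted=3
After char 5 ('g'=32): chars_in_quartet=2 acc=0xF20 bytes_emitted=3
Padding '==': partial quartet acc=0xF20 -> emit F2; bytes_emitted=4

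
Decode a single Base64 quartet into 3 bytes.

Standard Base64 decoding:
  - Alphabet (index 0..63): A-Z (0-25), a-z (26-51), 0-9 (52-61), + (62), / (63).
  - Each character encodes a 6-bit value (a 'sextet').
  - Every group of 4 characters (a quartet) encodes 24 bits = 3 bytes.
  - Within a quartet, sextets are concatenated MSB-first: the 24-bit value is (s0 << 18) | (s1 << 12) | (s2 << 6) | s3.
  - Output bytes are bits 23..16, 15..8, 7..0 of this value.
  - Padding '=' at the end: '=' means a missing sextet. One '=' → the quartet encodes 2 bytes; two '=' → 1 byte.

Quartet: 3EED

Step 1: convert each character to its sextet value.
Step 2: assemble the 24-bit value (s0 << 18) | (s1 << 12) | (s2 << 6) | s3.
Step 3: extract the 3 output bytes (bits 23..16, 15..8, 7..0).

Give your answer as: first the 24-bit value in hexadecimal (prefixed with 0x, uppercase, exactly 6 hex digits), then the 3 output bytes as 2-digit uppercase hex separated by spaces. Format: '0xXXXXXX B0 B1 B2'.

Answer: 0xDC4103 DC 41 03

Derivation:
Sextets: 3=55, E=4, E=4, D=3
24-bit: (55<<18) | (4<<12) | (4<<6) | 3
      = 0xDC0000 | 0x004000 | 0x000100 | 0x000003
      = 0xDC4103
Bytes: (v>>16)&0xFF=DC, (v>>8)&0xFF=41, v&0xFF=03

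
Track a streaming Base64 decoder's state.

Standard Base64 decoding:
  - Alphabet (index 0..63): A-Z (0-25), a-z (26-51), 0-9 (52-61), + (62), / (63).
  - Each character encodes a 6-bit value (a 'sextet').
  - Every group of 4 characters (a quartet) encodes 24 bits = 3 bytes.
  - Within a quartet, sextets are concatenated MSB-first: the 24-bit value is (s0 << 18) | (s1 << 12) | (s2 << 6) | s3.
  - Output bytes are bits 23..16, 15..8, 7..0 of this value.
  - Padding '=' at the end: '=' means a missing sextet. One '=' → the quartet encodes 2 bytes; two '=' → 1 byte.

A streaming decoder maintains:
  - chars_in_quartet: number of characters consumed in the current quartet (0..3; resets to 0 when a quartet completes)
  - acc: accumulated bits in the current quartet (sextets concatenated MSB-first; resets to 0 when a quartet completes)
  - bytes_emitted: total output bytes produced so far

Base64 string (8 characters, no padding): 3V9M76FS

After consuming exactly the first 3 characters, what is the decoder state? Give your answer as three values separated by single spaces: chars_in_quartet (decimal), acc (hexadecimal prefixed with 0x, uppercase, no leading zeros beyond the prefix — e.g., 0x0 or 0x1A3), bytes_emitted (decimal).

Answer: 3 0x3757D 0

Derivation:
After char 0 ('3'=55): chars_in_quartet=1 acc=0x37 bytes_emitted=0
After char 1 ('V'=21): chars_in_quartet=2 acc=0xDD5 bytes_emitted=0
After char 2 ('9'=61): chars_in_quartet=3 acc=0x3757D bytes_emitted=0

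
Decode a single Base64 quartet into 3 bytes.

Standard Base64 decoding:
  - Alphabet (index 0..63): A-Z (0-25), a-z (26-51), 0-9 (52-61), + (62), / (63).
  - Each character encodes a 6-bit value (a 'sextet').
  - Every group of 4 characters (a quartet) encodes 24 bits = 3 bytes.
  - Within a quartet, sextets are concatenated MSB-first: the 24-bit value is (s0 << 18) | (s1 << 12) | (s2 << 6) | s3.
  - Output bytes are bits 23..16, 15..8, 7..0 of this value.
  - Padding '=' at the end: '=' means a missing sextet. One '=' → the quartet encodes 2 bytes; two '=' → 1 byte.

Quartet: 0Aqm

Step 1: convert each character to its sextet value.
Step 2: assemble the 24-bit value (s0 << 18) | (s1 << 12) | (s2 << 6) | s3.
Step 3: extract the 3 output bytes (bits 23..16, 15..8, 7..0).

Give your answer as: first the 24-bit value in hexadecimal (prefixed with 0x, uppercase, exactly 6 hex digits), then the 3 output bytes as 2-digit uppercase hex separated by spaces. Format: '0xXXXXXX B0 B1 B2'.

Sextets: 0=52, A=0, q=42, m=38
24-bit: (52<<18) | (0<<12) | (42<<6) | 38
      = 0xD00000 | 0x000000 | 0x000A80 | 0x000026
      = 0xD00AA6
Bytes: (v>>16)&0xFF=D0, (v>>8)&0xFF=0A, v&0xFF=A6

Answer: 0xD00AA6 D0 0A A6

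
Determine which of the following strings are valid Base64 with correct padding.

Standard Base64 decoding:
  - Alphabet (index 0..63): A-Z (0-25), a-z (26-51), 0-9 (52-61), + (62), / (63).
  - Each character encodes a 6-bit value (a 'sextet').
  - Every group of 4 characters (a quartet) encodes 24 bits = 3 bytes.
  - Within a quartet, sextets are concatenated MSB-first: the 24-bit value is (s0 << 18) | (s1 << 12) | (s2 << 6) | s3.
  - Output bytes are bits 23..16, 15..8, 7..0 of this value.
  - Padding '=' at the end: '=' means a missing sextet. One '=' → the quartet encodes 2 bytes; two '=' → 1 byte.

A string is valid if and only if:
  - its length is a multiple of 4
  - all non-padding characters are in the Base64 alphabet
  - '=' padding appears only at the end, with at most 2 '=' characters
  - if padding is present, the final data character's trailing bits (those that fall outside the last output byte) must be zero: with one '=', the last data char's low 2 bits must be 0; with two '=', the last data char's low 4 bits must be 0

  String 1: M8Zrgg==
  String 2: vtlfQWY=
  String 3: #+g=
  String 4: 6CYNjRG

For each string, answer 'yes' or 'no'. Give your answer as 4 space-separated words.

String 1: 'M8Zrgg==' → valid
String 2: 'vtlfQWY=' → valid
String 3: '#+g=' → invalid (bad char(s): ['#'])
String 4: '6CYNjRG' → invalid (len=7 not mult of 4)

Answer: yes yes no no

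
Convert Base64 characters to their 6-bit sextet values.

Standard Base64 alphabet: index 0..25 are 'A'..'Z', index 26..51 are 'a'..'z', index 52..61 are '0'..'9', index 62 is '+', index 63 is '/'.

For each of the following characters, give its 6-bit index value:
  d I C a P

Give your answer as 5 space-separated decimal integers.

Answer: 29 8 2 26 15

Derivation:
'd': a..z range, 26 + ord('d') − ord('a') = 29
'I': A..Z range, ord('I') − ord('A') = 8
'C': A..Z range, ord('C') − ord('A') = 2
'a': a..z range, 26 + ord('a') − ord('a') = 26
'P': A..Z range, ord('P') − ord('A') = 15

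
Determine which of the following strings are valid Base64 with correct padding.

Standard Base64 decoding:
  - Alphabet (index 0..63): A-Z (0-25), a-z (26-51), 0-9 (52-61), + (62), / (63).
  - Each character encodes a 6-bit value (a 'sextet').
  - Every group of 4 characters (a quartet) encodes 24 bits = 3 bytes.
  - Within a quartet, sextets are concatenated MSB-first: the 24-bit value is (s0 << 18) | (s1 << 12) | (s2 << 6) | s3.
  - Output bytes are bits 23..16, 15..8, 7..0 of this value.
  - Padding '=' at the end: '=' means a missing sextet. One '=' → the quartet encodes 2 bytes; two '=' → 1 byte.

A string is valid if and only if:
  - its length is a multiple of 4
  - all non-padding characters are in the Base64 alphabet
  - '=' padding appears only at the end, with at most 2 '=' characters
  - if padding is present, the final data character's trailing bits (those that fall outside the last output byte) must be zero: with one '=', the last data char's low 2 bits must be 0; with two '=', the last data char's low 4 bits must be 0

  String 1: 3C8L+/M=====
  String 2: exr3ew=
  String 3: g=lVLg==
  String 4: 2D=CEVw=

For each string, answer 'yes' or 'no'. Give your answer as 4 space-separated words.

Answer: no no no no

Derivation:
String 1: '3C8L+/M=====' → invalid (5 pad chars (max 2))
String 2: 'exr3ew=' → invalid (len=7 not mult of 4)
String 3: 'g=lVLg==' → invalid (bad char(s): ['=']; '=' in middle)
String 4: '2D=CEVw=' → invalid (bad char(s): ['=']; '=' in middle)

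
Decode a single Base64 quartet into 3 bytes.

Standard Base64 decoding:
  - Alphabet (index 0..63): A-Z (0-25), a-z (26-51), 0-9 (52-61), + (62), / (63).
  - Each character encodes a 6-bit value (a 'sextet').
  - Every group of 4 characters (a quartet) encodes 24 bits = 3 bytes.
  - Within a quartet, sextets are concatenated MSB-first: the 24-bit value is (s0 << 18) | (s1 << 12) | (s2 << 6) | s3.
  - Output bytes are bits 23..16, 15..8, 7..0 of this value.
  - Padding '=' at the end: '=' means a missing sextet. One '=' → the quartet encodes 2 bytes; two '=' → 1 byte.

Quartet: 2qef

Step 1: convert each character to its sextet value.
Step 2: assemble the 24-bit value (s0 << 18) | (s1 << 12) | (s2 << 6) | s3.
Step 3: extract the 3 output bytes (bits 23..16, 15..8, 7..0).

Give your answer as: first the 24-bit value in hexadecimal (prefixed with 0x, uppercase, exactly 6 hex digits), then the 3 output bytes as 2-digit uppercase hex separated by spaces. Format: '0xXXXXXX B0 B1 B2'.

Sextets: 2=54, q=42, e=30, f=31
24-bit: (54<<18) | (42<<12) | (30<<6) | 31
      = 0xD80000 | 0x02A000 | 0x000780 | 0x00001F
      = 0xDAA79F
Bytes: (v>>16)&0xFF=DA, (v>>8)&0xFF=A7, v&0xFF=9F

Answer: 0xDAA79F DA A7 9F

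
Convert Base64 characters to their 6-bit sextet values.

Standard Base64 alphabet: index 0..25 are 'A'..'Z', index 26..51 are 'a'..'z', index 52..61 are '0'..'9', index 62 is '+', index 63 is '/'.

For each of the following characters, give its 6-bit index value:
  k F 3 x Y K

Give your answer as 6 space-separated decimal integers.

Answer: 36 5 55 49 24 10

Derivation:
'k': a..z range, 26 + ord('k') − ord('a') = 36
'F': A..Z range, ord('F') − ord('A') = 5
'3': 0..9 range, 52 + ord('3') − ord('0') = 55
'x': a..z range, 26 + ord('x') − ord('a') = 49
'Y': A..Z range, ord('Y') − ord('A') = 24
'K': A..Z range, ord('K') − ord('A') = 10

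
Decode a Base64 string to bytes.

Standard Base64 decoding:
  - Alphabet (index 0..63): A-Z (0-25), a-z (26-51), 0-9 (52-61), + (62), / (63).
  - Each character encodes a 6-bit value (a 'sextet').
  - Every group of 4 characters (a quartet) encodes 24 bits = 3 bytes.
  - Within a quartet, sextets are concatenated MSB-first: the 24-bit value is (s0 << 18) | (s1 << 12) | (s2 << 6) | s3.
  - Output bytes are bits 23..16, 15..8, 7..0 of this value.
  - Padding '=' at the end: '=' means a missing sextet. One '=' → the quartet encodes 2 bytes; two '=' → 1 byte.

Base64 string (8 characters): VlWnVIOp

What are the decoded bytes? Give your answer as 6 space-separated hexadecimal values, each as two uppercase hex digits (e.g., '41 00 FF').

Answer: 56 55 A7 54 83 A9

Derivation:
After char 0 ('V'=21): chars_in_quartet=1 acc=0x15 bytes_emitted=0
After char 1 ('l'=37): chars_in_quartet=2 acc=0x565 bytes_emitted=0
After char 2 ('W'=22): chars_in_quartet=3 acc=0x15956 bytes_emitted=0
After char 3 ('n'=39): chars_in_quartet=4 acc=0x5655A7 -> emit 56 55 A7, reset; bytes_emitted=3
After char 4 ('V'=21): chars_in_quartet=1 acc=0x15 bytes_emitted=3
After char 5 ('I'=8): chars_in_quartet=2 acc=0x548 bytes_emitted=3
After char 6 ('O'=14): chars_in_quartet=3 acc=0x1520E bytes_emitted=3
After char 7 ('p'=41): chars_in_quartet=4 acc=0x5483A9 -> emit 54 83 A9, reset; bytes_emitted=6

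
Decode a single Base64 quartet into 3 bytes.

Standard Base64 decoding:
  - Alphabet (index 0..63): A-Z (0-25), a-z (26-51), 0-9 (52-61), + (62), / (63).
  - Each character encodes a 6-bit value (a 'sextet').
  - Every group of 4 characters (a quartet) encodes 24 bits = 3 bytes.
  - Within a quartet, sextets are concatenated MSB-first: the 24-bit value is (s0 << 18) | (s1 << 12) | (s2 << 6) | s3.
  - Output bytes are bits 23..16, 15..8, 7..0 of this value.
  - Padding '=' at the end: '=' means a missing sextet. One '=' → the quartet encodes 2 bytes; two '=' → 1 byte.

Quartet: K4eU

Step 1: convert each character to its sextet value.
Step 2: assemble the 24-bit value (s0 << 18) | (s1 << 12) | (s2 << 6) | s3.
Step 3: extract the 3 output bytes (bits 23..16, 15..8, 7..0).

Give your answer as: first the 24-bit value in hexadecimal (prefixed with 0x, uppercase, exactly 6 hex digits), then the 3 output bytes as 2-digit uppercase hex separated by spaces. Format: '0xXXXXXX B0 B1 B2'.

Answer: 0x2B8794 2B 87 94

Derivation:
Sextets: K=10, 4=56, e=30, U=20
24-bit: (10<<18) | (56<<12) | (30<<6) | 20
      = 0x280000 | 0x038000 | 0x000780 | 0x000014
      = 0x2B8794
Bytes: (v>>16)&0xFF=2B, (v>>8)&0xFF=87, v&0xFF=94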